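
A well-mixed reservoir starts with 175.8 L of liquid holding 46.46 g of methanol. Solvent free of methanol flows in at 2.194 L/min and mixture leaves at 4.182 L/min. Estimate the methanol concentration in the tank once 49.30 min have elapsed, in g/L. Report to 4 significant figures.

Total volume: dV/dt = Q_in − Q_out = -1.98800 L/min, so V(t) = 175.8 − 1.98800 t and V(49.30) = 77.7916 L.
Species balance (pure solvent in): dm/dt = −Q_out · m/V(t).
Separate: dm/m = −Q_out dt/V(t) ⇒ ln(m/m₀) = −(Q_out/(Q_in−Q_out)) ln(V/V₀).
m = m₀ (V₀/V)^(Q_out/(Q_in−Q_out)) = 46.46 × (175.8/77.7916)^(-2.10362) = 8.36018 g.
C = m/V = 8.36018/77.7916 = 0.107469 g/L.

0.1075 g/L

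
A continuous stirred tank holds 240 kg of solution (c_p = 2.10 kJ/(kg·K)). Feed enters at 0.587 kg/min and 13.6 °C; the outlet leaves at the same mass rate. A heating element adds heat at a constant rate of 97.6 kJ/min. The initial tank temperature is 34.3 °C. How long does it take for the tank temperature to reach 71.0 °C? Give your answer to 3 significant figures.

404 min

M c_p dT/dt = ṁ c_p (T_in − T) + Q̇.
τ = M/ṁ = 408.86 min; T_ss = T_in + Q̇/(ṁ c_p) = 92.776 °C.
T(t) = T_ss + (T₀ − T_ss) e^(−t/τ). Set T = 71.0:
e^(−t/τ) = (71.0 − 92.776)/(34.3 − 92.776) = 0.37239
t = −408.86 · ln(0.37239) = 403.88 min.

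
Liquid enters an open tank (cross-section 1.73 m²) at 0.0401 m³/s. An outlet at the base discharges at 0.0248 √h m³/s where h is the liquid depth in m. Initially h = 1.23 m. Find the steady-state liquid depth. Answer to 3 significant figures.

A dh/dt = Q_in − 0.0248 √h. Steady state requires inflow = outflow:
Q_in = 0.0248 √h_ss ⇒ √h_ss = 0.0401/0.0248 = 1.6169.
h_ss = 1.6169² = 2.6145 m. (Since h₀ = 1.23 m < h_ss, the level will rise toward this value.)

2.61 m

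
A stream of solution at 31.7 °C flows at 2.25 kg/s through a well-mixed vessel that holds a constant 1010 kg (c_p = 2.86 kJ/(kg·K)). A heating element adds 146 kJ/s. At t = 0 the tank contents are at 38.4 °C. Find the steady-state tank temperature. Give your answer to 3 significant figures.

Energy balance: M c_p dT/dt = ṁ c_p (T_in − T) + 146.
At steady state dT/dt = 0 ⇒ T_ss = T_in + Q̇/(ṁ c_p) = 31.7 + 146/(2.25·2.86) = 54.388 °C.

54.4 °C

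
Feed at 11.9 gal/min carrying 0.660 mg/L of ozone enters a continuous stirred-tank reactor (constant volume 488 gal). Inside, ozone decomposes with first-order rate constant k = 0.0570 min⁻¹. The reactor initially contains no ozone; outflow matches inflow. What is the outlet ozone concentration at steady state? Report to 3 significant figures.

Species balance: V dC/dt = Q C_in − Q C − k V C.
At steady state: 0 = Q C_in − (Q + kV) C_ss, so C_ss = Q C_in/(Q + kV).
C_ss = 11.9·0.660/(11.9 + 0.0570·488) = 7.8540/39.716 = 0.19775 mg/L.

0.198 mg/L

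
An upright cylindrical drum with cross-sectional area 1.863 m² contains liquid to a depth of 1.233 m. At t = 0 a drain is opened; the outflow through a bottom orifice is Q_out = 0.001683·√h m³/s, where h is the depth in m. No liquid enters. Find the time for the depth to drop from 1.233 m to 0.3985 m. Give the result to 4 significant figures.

1061 s

Mass balance (ρ constant): A dh/dt = −0.001683 √h.
∫ h^(−1/2) dh = −(0.001683/A) ∫ dt, giving 2√h = 2√h₀ − (0.001683/A) t.
t = 2A(√h₀ − √h)/0.001683 = 2·1.863·(√1.233 − √0.3985)/0.001683
  = 3.72600 × (1.11041 − 0.631269) / 0.001683 = 1060.76 s.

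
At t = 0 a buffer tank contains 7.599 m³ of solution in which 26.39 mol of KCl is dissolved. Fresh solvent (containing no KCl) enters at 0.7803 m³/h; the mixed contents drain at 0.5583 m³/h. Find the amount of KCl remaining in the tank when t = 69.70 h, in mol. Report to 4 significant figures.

Let m(t) be the amount of KCl. Volume: V(t) = V₀ + (Q_in − Q_out) t = 7.599 + 0.222000 t; V(69.70) = 23.0724 m³.
No KCl enters, so dm/dt = −Q_out · (m/V).
dm/m = −Q_out dt/(V₀ + 0.222000 t); integrating gives ln(m/m₀) = −(Q_out/(Q_in−Q_out)) ln(V/V₀).
m = m₀ (V₀/V)^(Q_out/(Q_in−Q_out)) = 26.39 × (7.599/23.0724)^(2.51486) = 1.61595 mol.

1.616 mol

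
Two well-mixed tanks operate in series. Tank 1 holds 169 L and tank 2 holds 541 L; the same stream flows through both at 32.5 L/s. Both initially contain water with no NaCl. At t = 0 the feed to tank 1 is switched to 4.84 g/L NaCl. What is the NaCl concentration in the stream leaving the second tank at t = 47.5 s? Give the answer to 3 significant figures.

4.43 g/L

Time constants: τᵢ = Vᵢ/Q for each well-mixed tank.
τ₁ = 169/32.5 = 5.2000 s; τ₂ = 541/32.5 = 16.646 s.
Solving the cascade with C₁(0)=C₂(0)=0 gives C₂(t) = C_in[1 − (τ₁ e^(−t/τ₁) − τ₂ e^(−t/τ₂))/(τ₁ − τ₂)].
At t = 47.5: e^(−t/τ₁) = 0.00010787, e^(−t/τ₂) = 0.057642.
C₂ = 4.84·[1 − (5.2000·0.00010787 − 16.646·0.057642)/(-11.446)] = 4.84·0.91622 = 4.4345 g/L.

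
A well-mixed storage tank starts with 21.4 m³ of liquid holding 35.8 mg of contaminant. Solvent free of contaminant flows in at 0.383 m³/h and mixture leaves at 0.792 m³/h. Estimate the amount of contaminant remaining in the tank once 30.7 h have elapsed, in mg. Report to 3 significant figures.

6.47 mg

Let m(t) be the amount of contaminant. Volume: V(t) = V₀ + (Q_in − Q_out) t = 21.4 − 0.40900 t; V(30.7) = 8.8437 m³.
Species balance (pure solvent in): dm/dt = −Q_out · m/V(t).
dm/m = −Q_out dt/(V₀ − 0.40900 t); integrating gives ln(m/m₀) = −(Q_out/(Q_in−Q_out)) ln(V/V₀).
m = m₀ (V₀/V)^(Q_out/(Q_in−Q_out)) = 35.8 × (21.4/8.8437)^(-1.9364) = 6.4673 mg.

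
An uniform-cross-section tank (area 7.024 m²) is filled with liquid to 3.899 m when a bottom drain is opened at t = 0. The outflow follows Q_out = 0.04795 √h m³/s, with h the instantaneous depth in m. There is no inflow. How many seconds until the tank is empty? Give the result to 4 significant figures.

578.5 s

A dh/dt = −Q_out = −0.04795 √h.
∫ h^(−1/2) dh = −(0.04795/A) ∫ dt, giving 2√h = 2√h₀ − (0.04795/A) t.
Tank is empty when √h = 0: t_empty = 2A√h₀/0.04795.
t_empty = 2·7.024·√3.899/0.04795 = 14.0480·1.97459/0.04795 = 578.499 s.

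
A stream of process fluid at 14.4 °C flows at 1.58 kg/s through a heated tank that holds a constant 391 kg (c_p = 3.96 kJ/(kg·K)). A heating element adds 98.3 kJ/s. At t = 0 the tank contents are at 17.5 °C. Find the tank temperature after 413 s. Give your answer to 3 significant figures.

M c_p dT/dt = ṁ c_p (T_in − T) + Q̇.
τ = M/ṁ = 247.47 s; T_ss = T_in + Q̇/(ṁ c_p) = 14.4 + 98.3/(1.58·3.96) = 30.111 °C.
Solution: T(t) = T_ss + (T₀ − T_ss) e^(−t/τ).
T(413) = 30.111 + (-12.611)·e^(−413/247.47) = 30.111 + (-12.611)·0.18845 = 27.734 °C.

27.7 °C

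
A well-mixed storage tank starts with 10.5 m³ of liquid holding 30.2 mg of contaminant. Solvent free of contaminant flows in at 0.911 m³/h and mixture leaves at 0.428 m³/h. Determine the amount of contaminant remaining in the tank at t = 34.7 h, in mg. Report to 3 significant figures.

13.0 mg

Total volume: dV/dt = Q_in − Q_out = 0.48300 m³/h, so V(t) = 10.5 + 0.48300 t and V(34.7) = 27.260 m³.
Species balance (pure solvent in): dm/dt = −Q_out · m/V(t).
Separate: dm/m = −Q_out dt/V(t) ⇒ ln(m/m₀) = −(Q_out/(Q_in−Q_out)) ln(V/V₀).
m = m₀ (V₀/V)^(Q_out/(Q_in−Q_out)) = 30.2 × (10.5/27.260)^(0.88613) = 12.967 mg.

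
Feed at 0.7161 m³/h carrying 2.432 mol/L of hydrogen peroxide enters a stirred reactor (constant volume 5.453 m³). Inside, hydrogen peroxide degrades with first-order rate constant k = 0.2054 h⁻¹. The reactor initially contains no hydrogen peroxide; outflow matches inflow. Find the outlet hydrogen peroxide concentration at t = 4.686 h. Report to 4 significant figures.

0.7527 mol/L

V dC/dt = Q(C_in − C) − k V C.
dC/dt = (Q/V) C_in − (Q/V + k) C; effective rate a = Q/V + k = 0.131322 + 0.2054 = 0.336722 h⁻¹.
C_ss = Q C_in/(Q + kV) = 0.948484 mol/L; C(t) = C_ss + (C₀ − C_ss) e^(−a t).
C(4.686) = 0.948484 + (-0.948484)·e^(−0.336722·4.686) = 0.948484 + (-0.948484)·0.206412 = 0.752705 mol/L.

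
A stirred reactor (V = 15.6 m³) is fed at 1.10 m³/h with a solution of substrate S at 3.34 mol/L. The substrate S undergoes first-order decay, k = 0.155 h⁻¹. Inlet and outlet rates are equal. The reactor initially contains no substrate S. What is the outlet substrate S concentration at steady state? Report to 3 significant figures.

1.04 mol/L

Species balance: V dC/dt = Q C_in − Q C − k V C.
Steady state (dC/dt = 0): C_ss = Q C_in/(Q + kV) = C_in/(1 + kV/Q).
C_ss = 1.10·3.34/(1.10 + 0.155·15.6) = 3.6740/3.5180 = 1.0443 mol/L.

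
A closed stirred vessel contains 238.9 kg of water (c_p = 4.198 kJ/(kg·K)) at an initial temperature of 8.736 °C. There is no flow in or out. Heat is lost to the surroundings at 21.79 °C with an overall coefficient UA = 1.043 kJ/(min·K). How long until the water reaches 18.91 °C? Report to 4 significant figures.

1453 min

Energy balance: M c_p dT/dt = −UA(T − T_amb).
τ = M c_p/UA = 961.555 min; T_ss = T_amb = 21.7900 °C.
T(t) = T_ss + (T₀ − T_ss)e^(−t/τ); set T = 18.91:
t = −τ ln[(T − T_ss)/(T₀ − T_ss)] = −961.555 · ln(0.220622) = 1453.20 min.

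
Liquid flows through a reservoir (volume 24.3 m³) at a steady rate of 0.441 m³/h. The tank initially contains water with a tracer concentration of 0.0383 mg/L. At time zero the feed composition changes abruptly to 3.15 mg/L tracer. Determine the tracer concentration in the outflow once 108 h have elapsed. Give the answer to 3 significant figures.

2.71 mg/L

Mass balance on the solute (V constant): V dC/dt = Q(C_in − C).
Time constant τ = V/Q = 24.3/0.441 = 55.102 h.
C approaches C_in exponentially: C(t) = C_in + (C₀ − C_in) e^(−t/τ).
C(108) = 3.15 + (0.0383 − 3.15)·e^(−108/55.102) = 3.15 + (-3.1117)·0.14086 = 2.7117 mg/L.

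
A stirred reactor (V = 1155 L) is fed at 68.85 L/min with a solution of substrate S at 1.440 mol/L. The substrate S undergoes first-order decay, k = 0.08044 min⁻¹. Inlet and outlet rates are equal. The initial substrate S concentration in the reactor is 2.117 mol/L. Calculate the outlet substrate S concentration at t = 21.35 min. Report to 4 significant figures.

0.6885 mol/L

V dC/dt = Q(C_in − C) − k V C.
This is linear with rate a = Q/V + k = 0.140050 min⁻¹.
C_ss = Q C_in/(Q + kV) = 0.612915 mol/L; C(t) = C_ss + (C₀ − C_ss) e^(−a t).
C(21.35) = 0.612915 + (1.50409)·e^(−0.140050·21.35) = 0.612915 + (1.50409)·0.0502836 = 0.688546 mol/L.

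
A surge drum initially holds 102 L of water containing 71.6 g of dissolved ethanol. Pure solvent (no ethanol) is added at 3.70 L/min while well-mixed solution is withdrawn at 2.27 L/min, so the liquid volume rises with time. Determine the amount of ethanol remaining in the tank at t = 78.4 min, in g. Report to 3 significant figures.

Total volume: dV/dt = Q_in − Q_out = 1.4300 L/min, so V(t) = 102 + 1.4300 t and V(78.4) = 214.11 L.
Solute balance: dm/dt = 0 − Q_out C = −Q_out m/V(t).
dm/m = −Q_out dt/(V₀ + 1.4300 t); integrating gives ln(m/m₀) = −(Q_out/(Q_in−Q_out)) ln(V/V₀).
m = m₀ (V₀/V)^(Q_out/(Q_in−Q_out)) = 71.6 × (102/214.11)^(1.5874) = 22.065 g.

22.1 g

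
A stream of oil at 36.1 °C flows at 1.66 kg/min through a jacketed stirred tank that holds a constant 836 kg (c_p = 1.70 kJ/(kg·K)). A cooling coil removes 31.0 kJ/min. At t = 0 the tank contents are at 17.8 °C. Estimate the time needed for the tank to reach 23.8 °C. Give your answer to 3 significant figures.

864 min

M c_p dT/dt = ṁ c_p (T_in − T) − Q̇.
τ = M/ṁ = 503.61 min; T_ss = T_in − Q̇/(ṁ c_p) = 25.115 °C.
T(t) = T_ss + (T₀ − T_ss) e^(−t/τ). Set T = 23.8:
e^(−t/τ) = (23.8 − 25.115)/(17.8 − 25.115) = 0.17975
t = −503.61 · ln(0.17975) = 864.28 min.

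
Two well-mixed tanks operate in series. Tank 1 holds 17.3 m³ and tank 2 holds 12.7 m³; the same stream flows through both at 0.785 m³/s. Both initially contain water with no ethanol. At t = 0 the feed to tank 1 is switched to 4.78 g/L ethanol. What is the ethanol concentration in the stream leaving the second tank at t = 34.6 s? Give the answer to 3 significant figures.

Species balance on tank i: dCᵢ/dt = (Cᵢ₋₁ − Cᵢ)/τᵢ with τᵢ = Vᵢ/Q.
τ₁ = 17.3/0.785 = 22.038 s; τ₂ = 12.7/0.785 = 16.178 s.
Tank 1: C₁ = C_in(1 − e^(−t/τ₁)). Tank 2 (τ₁ ≠ τ₂): C₂ = C_in[1 − (τ₁ e^(−t/τ₁) − τ₂ e^(−t/τ₂))/(τ₁ − τ₂)].
At t = 34.6: e^(−t/τ₁) = 0.20805, e^(−t/τ₂) = 0.11781.
C₂ = 4.78·[1 − (22.038·0.20805 − 16.178·0.11781)/(5.8599)] = 4.78·0.54283 = 2.5947 g/L.

2.59 g/L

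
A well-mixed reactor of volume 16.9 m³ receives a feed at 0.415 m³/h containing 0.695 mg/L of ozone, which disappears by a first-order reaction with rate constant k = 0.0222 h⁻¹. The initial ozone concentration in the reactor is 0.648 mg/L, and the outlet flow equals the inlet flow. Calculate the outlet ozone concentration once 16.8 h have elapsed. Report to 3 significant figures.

V dC/dt = Q(C_in − C) − k V C.
This is linear with rate a = Q/V + k = 0.046756 h⁻¹.
C_ss = Q C_in/(Q + kV) = 0.36501 mg/L; C(t) = C_ss + (C₀ − C_ss) e^(−a t).
C(16.8) = 0.36501 + (0.28299)·e^(−0.046756·16.8) = 0.36501 + (0.28299)·0.45589 = 0.49402 mg/L.

0.494 mg/L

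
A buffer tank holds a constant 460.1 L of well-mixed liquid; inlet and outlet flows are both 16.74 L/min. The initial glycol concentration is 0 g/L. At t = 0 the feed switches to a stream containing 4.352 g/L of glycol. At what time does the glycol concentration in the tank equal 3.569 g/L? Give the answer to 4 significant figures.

47.14 min

Species balance: V dC/dt = Q(C_in − C) ⇒ τ = V/Q = 27.4851 min.
C(t) = C_in + (C₀ − C_in) e^(−t/τ). Set C = 3.569 and solve for t:
e^(−t/τ) = (C − C_in)/(C₀ − C_in) = (3.569 − 4.352)/(0 − 4.352) = 0.179917
t = −τ ln(…) = 27.4851 × 1.71526 = 47.1440 min.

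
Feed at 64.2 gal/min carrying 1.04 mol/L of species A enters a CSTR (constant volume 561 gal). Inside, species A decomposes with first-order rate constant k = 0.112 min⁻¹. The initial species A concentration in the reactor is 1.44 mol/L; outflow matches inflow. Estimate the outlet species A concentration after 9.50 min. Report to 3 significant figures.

Species balance: V dC/dt = Q C_in − Q C − k V C.
dC/dt = (Q/V) C_in − (Q/V + k) C; effective rate a = Q/V + k = 0.11444 + 0.112 = 0.22644 min⁻¹.
C_ss = Q C_in/(Q + kV) = 0.52560 mol/L; C(t) = C_ss + (C₀ − C_ss) e^(−a t).
C(9.50) = 0.52560 + (0.91440)·e^(−0.22644·9.50) = 0.52560 + (0.91440)·0.11635 = 0.63199 mol/L.

0.632 mol/L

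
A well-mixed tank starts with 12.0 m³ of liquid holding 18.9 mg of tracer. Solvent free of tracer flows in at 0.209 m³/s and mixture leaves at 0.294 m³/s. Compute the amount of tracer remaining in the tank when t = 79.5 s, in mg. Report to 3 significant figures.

1.08 mg

Total volume: dV/dt = Q_in − Q_out = -0.085000 m³/s, so V(t) = 12.0 − 0.085000 t and V(79.5) = 5.2425 m³.
Solute balance: dm/dt = 0 − Q_out C = −Q_out m/V(t).
dm/m = −Q_out dt/(V₀ − 0.085000 t); integrating gives ln(m/m₀) = −(Q_out/(Q_in−Q_out)) ln(V/V₀).
m = m₀ (V₀/V)^(Q_out/(Q_in−Q_out)) = 18.9 × (12.0/5.2425)^(-3.4588) = 1.0778 mg.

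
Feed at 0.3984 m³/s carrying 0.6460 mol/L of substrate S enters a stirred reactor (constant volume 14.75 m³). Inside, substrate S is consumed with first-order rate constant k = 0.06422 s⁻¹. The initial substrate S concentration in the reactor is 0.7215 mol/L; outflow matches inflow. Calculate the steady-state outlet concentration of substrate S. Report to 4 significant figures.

Accumulation = in − out − consumed: V dC/dt = Q C_in − Q C − k V C.
At steady state: 0 = Q C_in − (Q + kV) C_ss, so C_ss = Q C_in/(Q + kV).
C_ss = 0.3984·0.6460/(0.3984 + 0.06422·14.75) = 0.257366/1.34564 = 0.191259 mol/L.

0.1913 mol/L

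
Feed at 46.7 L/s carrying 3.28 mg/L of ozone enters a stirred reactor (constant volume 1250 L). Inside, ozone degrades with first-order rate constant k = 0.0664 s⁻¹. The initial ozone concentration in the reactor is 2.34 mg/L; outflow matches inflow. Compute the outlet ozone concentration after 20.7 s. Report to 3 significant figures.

Accumulation = in − out − consumed: V dC/dt = Q C_in − Q C − k V C.
This is linear with rate a = Q/V + k = 0.10376 s⁻¹.
C_ss = Q C_in/(Q + kV) = 1.1810 mg/L; C(t) = C_ss + (C₀ − C_ss) e^(−a t).
C(20.7) = 1.1810 + (1.1590)·e^(−0.10376·20.7) = 1.1810 + (1.1590)·0.11674 = 1.3163 mg/L.

1.32 mg/L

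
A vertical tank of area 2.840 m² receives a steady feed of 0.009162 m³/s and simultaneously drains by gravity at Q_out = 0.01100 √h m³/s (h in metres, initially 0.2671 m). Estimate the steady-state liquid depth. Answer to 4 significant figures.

Level balance: A dh/dt = 0.009162 − 0.01100 √h. Setting dh/dt = 0:
Q_in = 0.01100 √h_ss ⇒ √h_ss = 0.009162/0.01100 = 0.832909.
h_ss = 0.832909² = 0.693738 m. (Since h₀ = 0.2671 m < h_ss, the level will rise toward this value.)

0.6937 m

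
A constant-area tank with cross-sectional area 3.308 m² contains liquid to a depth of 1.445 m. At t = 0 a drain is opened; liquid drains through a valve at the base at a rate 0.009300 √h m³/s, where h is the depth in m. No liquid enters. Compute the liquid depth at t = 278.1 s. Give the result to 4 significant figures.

With no inflow, A dh/dt = −0.009300 √h.
∫ h^(−1/2) dh = −(0.009300/A) ∫ dt, giving 2√h = 2√h₀ − (0.009300/A) t.
√h = √1.445 − 0.009300·278.1/(2·3.308) = 1.20208 − 0.390920 = 0.811161.
h = 0.811161² = 0.657982 m.

0.6580 m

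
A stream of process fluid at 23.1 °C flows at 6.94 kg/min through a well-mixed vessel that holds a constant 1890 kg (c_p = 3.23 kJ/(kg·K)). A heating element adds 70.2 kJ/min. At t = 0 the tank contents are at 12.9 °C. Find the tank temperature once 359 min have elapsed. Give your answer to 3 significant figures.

M c_p dT/dt = ṁ c_p (T_in − T) + Q̇.
τ = M/ṁ = 272.33 min; T_ss = T_in + Q̇/(ṁ c_p) = 23.1 + 70.2/(6.94·3.23) = 26.232 °C.
This is linear first-order; T(t) = T_ss + (T₀ − T_ss) e^(−t/τ).
T(359) = 26.232 + (-13.332)·e^(−359/272.33) = 26.232 + (-13.332)·0.26761 = 22.664 °C.

22.7 °C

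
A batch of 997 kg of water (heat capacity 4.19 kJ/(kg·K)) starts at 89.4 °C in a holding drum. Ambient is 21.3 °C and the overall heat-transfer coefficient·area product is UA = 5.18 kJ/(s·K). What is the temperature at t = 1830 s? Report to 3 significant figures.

M c_p dT/dt = −UA(T − T_amb).
dT/dt = (T_ss − T)/τ with T_ss = T_amb = 21.300 °C, τ = M c_p/UA = 997·4.19/5.18 = 806.45 s.
Solution: T(t) = T_ss + (T₀ − T_ss) e^(−t/τ).
T(1830) = 21.300 + (68.100)·0.10340 = 28.341 °C.

28.3 °C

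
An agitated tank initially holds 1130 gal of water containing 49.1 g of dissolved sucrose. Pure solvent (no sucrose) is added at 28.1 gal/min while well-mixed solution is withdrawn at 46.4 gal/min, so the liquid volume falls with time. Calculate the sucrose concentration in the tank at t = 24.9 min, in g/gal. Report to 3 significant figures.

0.0197 g/gal

Let m(t) be the amount of sucrose. Volume: V(t) = V₀ + (Q_in − Q_out) t = 1130 − 18.300 t; V(24.9) = 674.33 gal.
Species balance (pure solvent in): dm/dt = −Q_out · m/V(t).
dm/m = −Q_out dt/(V₀ − 18.300 t); integrating gives ln(m/m₀) = −(Q_out/(Q_in−Q_out)) ln(V/V₀).
m = m₀ (V₀/V)^(Q_out/(Q_in−Q_out)) = 49.1 × (1130/674.33)^(-2.5355) = 13.262 g.
C = m/V = 13.262/674.33 = 0.019667 g/gal.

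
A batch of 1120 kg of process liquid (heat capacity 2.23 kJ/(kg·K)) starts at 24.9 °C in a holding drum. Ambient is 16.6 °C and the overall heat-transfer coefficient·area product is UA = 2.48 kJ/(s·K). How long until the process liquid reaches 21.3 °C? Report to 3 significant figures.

573 s

Lumped-capacitance energy balance: M c_p dT/dt = UA(T_amb − T).
τ = M c_p/UA = 1007.1 s; T_ss = T_amb = 16.600 °C.
T(t) = T_ss + (T₀ − T_ss)e^(−t/τ); set T = 21.3:
t = −τ ln[(T − T_ss)/(T₀ − T_ss)] = −1007.1 · ln(0.56627) = 572.73 s.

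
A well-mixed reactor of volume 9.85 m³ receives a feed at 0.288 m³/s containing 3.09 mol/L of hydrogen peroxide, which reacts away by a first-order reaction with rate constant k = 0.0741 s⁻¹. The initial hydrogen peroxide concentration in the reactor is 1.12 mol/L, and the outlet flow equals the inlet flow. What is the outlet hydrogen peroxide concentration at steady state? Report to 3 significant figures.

Accumulation = in − out − consumed: V dC/dt = Q C_in − Q C − k V C.
At steady state: 0 = Q C_in − (Q + kV) C_ss, so C_ss = Q C_in/(Q + kV).
C_ss = 0.288·3.09/(0.288 + 0.0741·9.85) = 0.88992/1.0179 = 0.87428 mol/L.

0.874 mol/L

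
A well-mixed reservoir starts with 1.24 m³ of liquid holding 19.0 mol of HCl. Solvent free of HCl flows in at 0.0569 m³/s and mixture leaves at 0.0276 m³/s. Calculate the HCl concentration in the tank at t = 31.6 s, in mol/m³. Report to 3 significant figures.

5.19 mol/m³

Total volume: dV/dt = Q_in − Q_out = 0.029300 m³/s, so V(t) = 1.24 + 0.029300 t and V(31.6) = 2.1659 m³.
Solute balance: dm/dt = 0 − Q_out C = −Q_out m/V(t).
Separate: dm/m = −Q_out dt/V(t) ⇒ ln(m/m₀) = −(Q_out/(Q_in−Q_out)) ln(V/V₀).
m = m₀ (V₀/V)^(Q_out/(Q_in−Q_out)) = 19.0 × (1.24/2.1659)^(0.94198) = 11.236 mol.
C = m/V = 11.236/2.1659 = 5.1875 mol/m³.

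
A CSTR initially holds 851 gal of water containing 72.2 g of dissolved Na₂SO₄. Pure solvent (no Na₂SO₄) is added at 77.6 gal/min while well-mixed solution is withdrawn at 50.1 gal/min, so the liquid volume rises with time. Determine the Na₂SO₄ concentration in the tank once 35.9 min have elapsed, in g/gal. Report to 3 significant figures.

Total volume: dV/dt = Q_in − Q_out = 27.500 gal/min, so V(t) = 851 + 27.500 t and V(35.9) = 1838.2 gal.
Solute balance: dm/dt = 0 − Q_out C = −Q_out m/V(t).
Separate: dm/m = −Q_out dt/V(t) ⇒ ln(m/m₀) = −(Q_out/(Q_in−Q_out)) ln(V/V₀).
m = m₀ (V₀/V)^(Q_out/(Q_in−Q_out)) = 72.2 × (851/1838.2)^(1.8218) = 17.749 g.
C = m/V = 17.749/1838.2 = 0.0096556 g/gal.

0.00966 g/gal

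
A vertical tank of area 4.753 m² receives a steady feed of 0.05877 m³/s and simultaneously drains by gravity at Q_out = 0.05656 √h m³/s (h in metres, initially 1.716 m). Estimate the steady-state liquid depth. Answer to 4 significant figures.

1.080 m

A dh/dt = Q_in − 0.05656 √h. Steady state requires inflow = outflow:
Q_in = 0.05656 √h_ss ⇒ √h_ss = 0.05877/0.05656 = 1.03907.
h_ss = 1.03907² = 1.07967 m. (Since h₀ = 1.716 m > h_ss, the level will fall toward this value.)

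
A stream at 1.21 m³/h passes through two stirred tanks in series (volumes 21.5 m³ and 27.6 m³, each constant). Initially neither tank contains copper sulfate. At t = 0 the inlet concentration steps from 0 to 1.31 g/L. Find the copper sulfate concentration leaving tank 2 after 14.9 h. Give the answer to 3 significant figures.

0.222 g/L

Species balance on tank i: dCᵢ/dt = (Cᵢ₋₁ − Cᵢ)/τᵢ with τᵢ = Vᵢ/Q.
τ₁ = 21.5/1.21 = 17.769 h; τ₂ = 27.6/1.21 = 22.810 h.
Tank 1: C₁ = C_in(1 − e^(−t/τ₁)). Tank 2 (τ₁ ≠ τ₂): C₂ = C_in[1 − (τ₁ e^(−t/τ₁) − τ₂ e^(−t/τ₂))/(τ₁ − τ₂)].
At t = 14.9: e^(−t/τ₁) = 0.43233, e^(−t/τ₂) = 0.52037.
C₂ = 1.31·[1 − (17.769·0.43233 − 22.810·0.52037)/(-5.0413)] = 1.31·0.16936 = 0.22186 g/L.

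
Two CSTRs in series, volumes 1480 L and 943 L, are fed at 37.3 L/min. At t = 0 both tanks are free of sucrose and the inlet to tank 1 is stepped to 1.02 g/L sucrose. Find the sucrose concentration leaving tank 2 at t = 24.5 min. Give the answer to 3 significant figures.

Each tank obeys Vᵢ dCᵢ/dt = Q(Cᵢ₋₁ − Cᵢ), so τᵢ = Vᵢ/Q.
τ₁ = 1480/37.3 = 39.678 min; τ₂ = 943/37.3 = 25.282 min.
Tank 1: C₁ = C_in(1 − e^(−t/τ₁)). Tank 2 (τ₁ ≠ τ₂): C₂ = C_in[1 − (τ₁ e^(−t/τ₁) − τ₂ e^(−t/τ₂))/(τ₁ − τ₂)].
At t = 24.5: e^(−t/τ₁) = 0.53931, e^(−t/τ₂) = 0.37943.
C₂ = 1.02·[1 − (39.678·0.53931 − 25.282·0.37943)/(14.397)] = 1.02·0.17993 = 0.18353 g/L.

0.184 g/L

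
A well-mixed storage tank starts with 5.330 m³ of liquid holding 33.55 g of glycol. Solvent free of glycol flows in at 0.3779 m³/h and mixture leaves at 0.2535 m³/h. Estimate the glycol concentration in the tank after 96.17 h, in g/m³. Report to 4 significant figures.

Total volume: dV/dt = Q_in − Q_out = 0.124400 m³/h, so V(t) = 5.330 + 0.124400 t and V(96.17) = 17.2935 m³.
No glycol enters, so dm/dt = −Q_out · (m/V).
Separate: dm/m = −Q_out dt/V(t) ⇒ ln(m/m₀) = −(Q_out/(Q_in−Q_out)) ln(V/V₀).
m = m₀ (V₀/V)^(Q_out/(Q_in−Q_out)) = 33.55 × (5.330/17.2935)^(2.03778) = 3.04836 g.
C = m/V = 3.04836/17.2935 = 0.176272 g/m³.

0.1763 g/m³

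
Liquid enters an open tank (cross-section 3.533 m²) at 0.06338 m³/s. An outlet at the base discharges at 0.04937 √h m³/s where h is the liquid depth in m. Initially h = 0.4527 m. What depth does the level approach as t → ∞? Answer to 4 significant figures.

A dh/dt = Q_in − 0.04937 √h. Steady state requires inflow = outflow:
Q_in = 0.04937 √h_ss ⇒ √h_ss = 0.06338/0.04937 = 1.28378.
h_ss = 1.28378² = 1.64808 m. (Since h₀ = 0.4527 m < h_ss, the level will rise toward this value.)

1.648 m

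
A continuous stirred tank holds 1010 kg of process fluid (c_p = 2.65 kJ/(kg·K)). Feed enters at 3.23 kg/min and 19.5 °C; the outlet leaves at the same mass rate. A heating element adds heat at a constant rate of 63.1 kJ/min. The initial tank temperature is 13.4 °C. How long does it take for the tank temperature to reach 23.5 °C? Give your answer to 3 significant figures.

Unsteady energy balance on the tank contents: M c_p dT/dt = ṁ c_p (T_in − T) + 63.1.
τ = M/ṁ = 312.69 min; T_ss = T_in + Q̇/(ṁ c_p) = 26.872 °C.
T(t) = T_ss + (T₀ − T_ss) e^(−t/τ). Set T = 23.5:
e^(−t/τ) = (23.5 − 26.872)/(13.4 − 26.872) = 0.25029
t = −312.69 · ln(0.25029) = 433.12 min.

433 min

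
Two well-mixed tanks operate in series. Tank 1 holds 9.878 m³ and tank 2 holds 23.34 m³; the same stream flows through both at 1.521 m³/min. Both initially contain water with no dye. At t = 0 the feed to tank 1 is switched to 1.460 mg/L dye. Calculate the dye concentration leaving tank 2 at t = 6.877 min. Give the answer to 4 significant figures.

0.2146 mg/L

Species balance on tank i: dCᵢ/dt = (Cᵢ₋₁ − Cᵢ)/τᵢ with τᵢ = Vᵢ/Q.
τ₁ = 9.878/1.521 = 6.49441 min; τ₂ = 23.34/1.521 = 15.3452 min.
Solving the cascade with C₁(0)=C₂(0)=0 gives C₂(t) = C_in[1 − (τ₁ e^(−t/τ₁) − τ₂ e^(−t/τ₂))/(τ₁ − τ₂)].
At t = 6.877: e^(−t/τ₁) = 0.346834, e^(−t/τ₂) = 0.638806.
C₂ = 1.460·[1 − (6.49441·0.346834 − 15.3452·0.638806)/(-8.85076)] = 1.460·0.146953 = 0.214552 mg/L.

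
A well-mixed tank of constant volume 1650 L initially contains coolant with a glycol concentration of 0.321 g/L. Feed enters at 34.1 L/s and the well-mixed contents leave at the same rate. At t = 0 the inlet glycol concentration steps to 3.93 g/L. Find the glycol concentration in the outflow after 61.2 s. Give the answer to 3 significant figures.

2.91 g/L

Accumulation = in − out for the solute gives V dC/dt = Q(C_in − C).
Rewrite as dC/dt + C/τ = C_in/τ, τ = V/Q = 48.387 s.
Solution: C(t) = C_in + (C₀ − C_in) e^(−t/τ).
C(61.2) = 3.93 + (0.321 − 3.93)·e^(−61.2/48.387) = 3.93 + (-3.6090)·0.28230 = 2.9112 g/L.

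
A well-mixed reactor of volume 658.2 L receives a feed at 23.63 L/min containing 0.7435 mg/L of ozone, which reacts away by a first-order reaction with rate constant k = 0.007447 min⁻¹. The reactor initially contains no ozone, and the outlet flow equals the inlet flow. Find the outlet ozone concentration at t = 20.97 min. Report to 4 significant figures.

0.3677 mg/L

Accumulation = in − out − consumed: V dC/dt = Q C_in − Q C − k V C.
dC/dt = (Q/V) C_in − (Q/V + k) C; effective rate a = Q/V + k = 0.0359009 + 0.007447 = 0.0433479 min⁻¹.
C_ss = Q C_in/(Q + kV) = 0.615770 mg/L; C(t) = C_ss + (C₀ − C_ss) e^(−a t).
C(20.97) = 0.615770 + (-0.615770)·e^(−0.0433479·20.97) = 0.615770 + (-0.615770)·0.402924 = 0.367661 mg/L.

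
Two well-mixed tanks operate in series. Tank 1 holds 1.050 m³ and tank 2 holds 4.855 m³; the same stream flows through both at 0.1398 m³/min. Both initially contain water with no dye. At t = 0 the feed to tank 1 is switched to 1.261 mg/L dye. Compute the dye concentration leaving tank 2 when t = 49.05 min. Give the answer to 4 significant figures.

Species balance on tank i: dCᵢ/dt = (Cᵢ₋₁ − Cᵢ)/τᵢ with τᵢ = Vᵢ/Q.
τ₁ = 1.050/0.1398 = 7.51073 min; τ₂ = 4.855/0.1398 = 34.7282 min.
Solving the cascade with C₁(0)=C₂(0)=0 gives C₂(t) = C_in[1 − (τ₁ e^(−t/τ₁) − τ₂ e^(−t/τ₂))/(τ₁ − τ₂)].
At t = 49.05: e^(−t/τ₁) = 0.00145805, e^(−t/τ₂) = 0.243559.
C₂ = 1.261·[1 − (7.51073·0.00145805 − 34.7282·0.243559)/(-27.2175)] = 1.261·0.689633 = 0.869627 mg/L.

0.8696 mg/L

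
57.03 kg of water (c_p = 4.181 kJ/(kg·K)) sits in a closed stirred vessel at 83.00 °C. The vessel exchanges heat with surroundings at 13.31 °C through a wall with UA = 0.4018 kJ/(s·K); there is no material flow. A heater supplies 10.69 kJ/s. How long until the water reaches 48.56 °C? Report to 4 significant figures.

953.2 s

Unsteady energy balance on the tank contents: M c_p dT/dt = −UA(T − T_amb) + Q̇.
τ = M c_p/UA = 593.436 s; T_ss = T_amb + Q̇/UA = 13.31 + 10.69/0.4018 = 39.9153 °C.
T(t) = T_ss + (T₀ − T_ss)e^(−t/τ); set T = 48.56:
t = −τ ln[(T − T_ss)/(T₀ − T_ss)] = −593.436 · ln(0.200645) = 953.188 s.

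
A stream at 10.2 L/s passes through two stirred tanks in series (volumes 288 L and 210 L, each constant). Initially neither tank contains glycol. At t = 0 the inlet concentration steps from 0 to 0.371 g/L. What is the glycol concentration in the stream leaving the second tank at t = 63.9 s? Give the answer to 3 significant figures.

Each tank obeys Vᵢ dCᵢ/dt = Q(Cᵢ₋₁ − Cᵢ), so τᵢ = Vᵢ/Q.
τ₁ = 288/10.2 = 28.235 s; τ₂ = 210/10.2 = 20.588 s.
Solving the cascade with C₁(0)=C₂(0)=0 gives C₂(t) = C_in[1 − (τ₁ e^(−t/τ₁) − τ₂ e^(−t/τ₂))/(τ₁ − τ₂)].
At t = 63.9: e^(−t/τ₁) = 0.10402, e^(−t/τ₂) = 0.044882.
C₂ = 0.371·[1 − (28.235·0.10402 − 20.588·0.044882)/(7.6471)] = 0.371·0.73674 = 0.27333 g/L.

0.273 g/L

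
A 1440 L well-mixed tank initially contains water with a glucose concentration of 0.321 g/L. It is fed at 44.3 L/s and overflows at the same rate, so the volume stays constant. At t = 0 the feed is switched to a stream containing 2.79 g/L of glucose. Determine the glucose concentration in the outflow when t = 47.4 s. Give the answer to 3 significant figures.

2.22 g/L

Mass balance on the solute (V constant): V dC/dt = Q(C_in − C).
Time constant τ = V/Q = 1440/44.3 = 32.506 s.
Integrating: C(t) = C_in + (C₀ − C_in) e^(−t/τ).
C(47.4) = 2.79 + (0.321 − 2.79)·e^(−47.4/32.506) = 2.79 + (-2.4690)·0.23265 = 2.2156 g/L.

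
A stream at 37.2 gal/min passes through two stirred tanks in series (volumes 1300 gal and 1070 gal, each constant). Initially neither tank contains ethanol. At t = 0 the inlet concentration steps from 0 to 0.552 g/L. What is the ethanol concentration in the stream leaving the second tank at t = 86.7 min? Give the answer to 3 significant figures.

0.417 g/L

Time constants: τᵢ = Vᵢ/Q for each well-mixed tank.
τ₁ = 1300/37.2 = 34.946 min; τ₂ = 1070/37.2 = 28.763 min.
Tank 1: C₁ = C_in(1 − e^(−t/τ₁)). Tank 2 (τ₁ ≠ τ₂): C₂ = C_in[1 − (τ₁ e^(−t/τ₁) − τ₂ e^(−t/τ₂))/(τ₁ − τ₂)].
At t = 86.7: e^(−t/τ₁) = 0.083663, e^(−t/τ₂) = 0.049083.
C₂ = 0.552·[1 − (34.946·0.083663 − 28.763·0.049083)/(6.1828)] = 0.552·0.75546 = 0.41702 g/L.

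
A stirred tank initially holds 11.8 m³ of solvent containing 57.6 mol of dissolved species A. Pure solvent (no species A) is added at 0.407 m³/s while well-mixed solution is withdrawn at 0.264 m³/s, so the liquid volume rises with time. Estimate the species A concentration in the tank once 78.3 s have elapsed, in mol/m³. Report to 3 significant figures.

Total volume: dV/dt = Q_in − Q_out = 0.14300 m³/s, so V(t) = 11.8 + 0.14300 t and V(78.3) = 22.997 m³.
No species A enters, so dm/dt = −Q_out · (m/V).
dm/m = −Q_out dt/(V₀ + 0.14300 t); integrating gives ln(m/m₀) = −(Q_out/(Q_in−Q_out)) ln(V/V₀).
m = m₀ (V₀/V)^(Q_out/(Q_in−Q_out)) = 57.6 × (11.8/22.997)^(1.8462) = 16.805 mol.
C = m/V = 16.805/22.997 = 0.73074 mol/m³.

0.731 mol/m³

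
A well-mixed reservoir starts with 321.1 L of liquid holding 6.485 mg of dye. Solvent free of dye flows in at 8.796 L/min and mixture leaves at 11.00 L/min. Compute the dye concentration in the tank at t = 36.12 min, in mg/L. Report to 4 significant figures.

Let m(t) be the amount of dye. Volume: V(t) = V₀ + (Q_in − Q_out) t = 321.1 − 2.20400 t; V(36.12) = 241.492 L.
Species balance (pure solvent in): dm/dt = −Q_out · m/V(t).
Separate: dm/m = −Q_out dt/V(t) ⇒ ln(m/m₀) = −(Q_out/(Q_in−Q_out)) ln(V/V₀).
m = m₀ (V₀/V)^(Q_out/(Q_in−Q_out)) = 6.485 × (321.1/241.492)^(-4.99093) = 1.56437 mg.
C = m/V = 1.56437/241.492 = 0.00647797 mg/L.

0.006478 mg/L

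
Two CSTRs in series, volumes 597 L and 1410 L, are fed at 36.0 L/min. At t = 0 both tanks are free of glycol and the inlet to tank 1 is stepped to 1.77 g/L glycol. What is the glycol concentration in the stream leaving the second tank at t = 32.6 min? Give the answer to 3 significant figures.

Each tank obeys Vᵢ dCᵢ/dt = Q(Cᵢ₋₁ − Cᵢ), so τᵢ = Vᵢ/Q.
τ₁ = 597/36.0 = 16.583 min; τ₂ = 1410/36.0 = 39.167 min.
Solving the cascade with C₁(0)=C₂(0)=0 gives C₂(t) = C_in[1 − (τ₁ e^(−t/τ₁) − τ₂ e^(−t/τ₂))/(τ₁ − τ₂)].
At t = 32.6: e^(−t/τ₁) = 0.14004, e^(−t/τ₂) = 0.43503.
C₂ = 1.77·[1 − (16.583·0.14004 − 39.167·0.43503)/(-22.583)] = 1.77·0.34835 = 0.61659 g/L.

0.617 g/L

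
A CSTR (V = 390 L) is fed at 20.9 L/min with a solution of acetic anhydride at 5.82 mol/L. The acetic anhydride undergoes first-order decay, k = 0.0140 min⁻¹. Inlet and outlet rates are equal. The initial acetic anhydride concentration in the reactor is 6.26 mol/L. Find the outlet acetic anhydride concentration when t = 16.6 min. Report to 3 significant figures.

5.15 mol/L

Species balance: V dC/dt = Q C_in − Q C − k V C.
This is linear with rate a = Q/V + k = 0.067590 min⁻¹.
C_ss = Q C_in/(Q + kV) = 4.6145 mol/L; C(t) = C_ss + (C₀ − C_ss) e^(−a t).
C(16.6) = 4.6145 + (1.6455)·e^(−0.067590·16.6) = 4.6145 + (1.6455)·0.32563 = 5.1503 mol/L.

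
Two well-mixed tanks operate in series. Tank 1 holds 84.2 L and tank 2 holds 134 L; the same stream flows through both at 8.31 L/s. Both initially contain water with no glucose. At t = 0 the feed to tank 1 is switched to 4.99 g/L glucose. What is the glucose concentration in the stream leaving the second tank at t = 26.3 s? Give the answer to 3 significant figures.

2.99 g/L

Species balance on tank i: dCᵢ/dt = (Cᵢ₋₁ − Cᵢ)/τᵢ with τᵢ = Vᵢ/Q.
τ₁ = 84.2/8.31 = 10.132 s; τ₂ = 134/8.31 = 16.125 s.
Solving the cascade with C₁(0)=C₂(0)=0 gives C₂(t) = C_in[1 − (τ₁ e^(−t/τ₁) − τ₂ e^(−t/τ₂))/(τ₁ − τ₂)].
At t = 26.3: e^(−t/τ₁) = 0.074598, e^(−t/τ₂) = 0.19574.
C₂ = 4.99·[1 − (10.132·0.074598 − 16.125·0.19574)/(-5.9928)] = 4.99·0.59945 = 2.9913 g/L.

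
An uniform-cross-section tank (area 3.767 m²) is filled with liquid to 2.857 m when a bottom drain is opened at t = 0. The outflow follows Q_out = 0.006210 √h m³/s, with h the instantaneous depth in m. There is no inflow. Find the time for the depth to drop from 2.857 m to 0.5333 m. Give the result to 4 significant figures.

1165 s

A dh/dt = −Q_out = −0.006210 √h.
Separate and integrate: 2(√h − √h₀) = −(0.006210/A) t.
t = 2A(√h₀ − √h)/0.006210 = 2·3.767·(√2.857 − √0.5333)/0.006210
  = 7.53400 × (1.69027 − 0.730274) / 0.006210 = 1164.67 s.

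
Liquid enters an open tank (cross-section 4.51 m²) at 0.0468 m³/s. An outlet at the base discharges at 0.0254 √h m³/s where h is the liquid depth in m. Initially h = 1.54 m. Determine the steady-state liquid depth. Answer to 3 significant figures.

3.39 m

Accumulation of liquid (constant cross-section A): A dh/dt = Q_in − 0.0254 √h. At steady state dh/dt = 0:
Q_in = 0.0254 √h_ss ⇒ √h_ss = 0.0468/0.0254 = 1.8425.
h_ss = 1.8425² = 3.3949 m. (Since h₀ = 1.54 m < h_ss, the level will rise toward this value.)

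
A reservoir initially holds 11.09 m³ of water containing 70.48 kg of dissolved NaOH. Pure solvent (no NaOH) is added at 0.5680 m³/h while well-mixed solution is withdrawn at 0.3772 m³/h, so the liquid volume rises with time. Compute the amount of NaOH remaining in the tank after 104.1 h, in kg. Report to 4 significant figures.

Let m(t) be the amount of NaOH. Volume: V(t) = V₀ + (Q_in − Q_out) t = 11.09 + 0.190800 t; V(104.1) = 30.9523 m³.
No NaOH enters, so dm/dt = −Q_out · (m/V).
Separate: dm/m = −Q_out dt/V(t) ⇒ ln(m/m₀) = −(Q_out/(Q_in−Q_out)) ln(V/V₀).
m = m₀ (V₀/V)^(Q_out/(Q_in−Q_out)) = 70.48 × (11.09/30.9523)^(1.97694) = 9.26453 kg.

9.265 kg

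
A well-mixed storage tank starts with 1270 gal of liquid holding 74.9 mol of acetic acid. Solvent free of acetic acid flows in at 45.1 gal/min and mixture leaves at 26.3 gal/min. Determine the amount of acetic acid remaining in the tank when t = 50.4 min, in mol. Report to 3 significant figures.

34.3 mol

Let m(t) be the amount of acetic acid. Volume: V(t) = V₀ + (Q_in − Q_out) t = 1270 + 18.800 t; V(50.4) = 2217.5 gal.
Species balance (pure solvent in): dm/dt = −Q_out · m/V(t).
Separate: dm/m = −Q_out dt/V(t) ⇒ ln(m/m₀) = −(Q_out/(Q_in−Q_out)) ln(V/V₀).
m = m₀ (V₀/V)^(Q_out/(Q_in−Q_out)) = 74.9 × (1270/2217.5)^(1.3989) = 34.344 mol.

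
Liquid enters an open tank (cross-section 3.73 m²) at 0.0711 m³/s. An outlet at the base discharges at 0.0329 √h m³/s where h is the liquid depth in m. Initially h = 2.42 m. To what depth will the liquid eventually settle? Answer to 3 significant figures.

A dh/dt = Q_in − 0.0329 √h. Steady state requires inflow = outflow:
Q_in = 0.0329 √h_ss ⇒ √h_ss = 0.0711/0.0329 = 2.1611.
h_ss = 2.1611² = 4.6703 m. (Since h₀ = 2.42 m < h_ss, the level will rise toward this value.)

4.67 m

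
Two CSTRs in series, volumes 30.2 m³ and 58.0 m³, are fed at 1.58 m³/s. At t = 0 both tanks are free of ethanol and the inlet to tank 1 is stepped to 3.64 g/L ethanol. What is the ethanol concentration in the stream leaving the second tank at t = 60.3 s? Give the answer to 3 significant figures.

Species balance on tank i: dCᵢ/dt = (Cᵢ₋₁ − Cᵢ)/τᵢ with τᵢ = Vᵢ/Q.
τ₁ = 30.2/1.58 = 19.114 s; τ₂ = 58.0/1.58 = 36.709 s.
Tank 1: C₁ = C_in(1 − e^(−t/τ₁)). Tank 2 (τ₁ ≠ τ₂): C₂ = C_in[1 − (τ₁ e^(−t/τ₁) − τ₂ e^(−t/τ₂))/(τ₁ − τ₂)].
At t = 60.3: e^(−t/τ₁) = 0.042648, e^(−t/τ₂) = 0.19347.
C₂ = 3.64·[1 − (19.114·0.042648 − 36.709·0.19347)/(-17.595)] = 3.64·0.64270 = 2.3394 g/L.

2.34 g/L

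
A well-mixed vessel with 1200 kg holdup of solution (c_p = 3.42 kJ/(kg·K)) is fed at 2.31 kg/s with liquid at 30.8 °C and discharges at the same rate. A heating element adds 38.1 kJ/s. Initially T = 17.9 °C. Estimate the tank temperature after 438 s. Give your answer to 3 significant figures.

28.0 °C

Unsteady energy balance on the tank contents: M c_p dT/dt = ṁ c_p (T_in − T) + 38.1.
Rearrange: dT/dt = (T_ss − T)/τ with τ = M/ṁ = 519.48 s and T_ss = T_in + Q̇/(ṁ c_p) = 35.623 °C.
T approaches T_ss exponentially: T(t) = T_ss + (T₀ − T_ss) e^(−t/τ).
T(438) = 35.623 + (-17.723)·e^(−438/519.48) = 35.623 + (-17.723)·0.43035 = 27.996 °C.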